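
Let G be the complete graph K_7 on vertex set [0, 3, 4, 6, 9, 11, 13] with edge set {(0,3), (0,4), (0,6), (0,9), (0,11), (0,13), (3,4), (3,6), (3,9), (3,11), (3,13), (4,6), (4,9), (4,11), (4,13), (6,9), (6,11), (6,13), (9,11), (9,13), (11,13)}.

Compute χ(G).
Clique number ω(G) = 7 (lower bound: χ ≥ ω).
The clique on [0, 3, 4, 6, 9, 11, 13] has size 7, forcing χ ≥ 7, and the coloring below uses 7 colors, so χ(G) = 7.
A valid 7-coloring: color 1: [3]; color 2: [11]; color 3: [4]; color 4: [6]; color 5: [9]; color 6: [13]; color 7: [0].

χ(G) = 7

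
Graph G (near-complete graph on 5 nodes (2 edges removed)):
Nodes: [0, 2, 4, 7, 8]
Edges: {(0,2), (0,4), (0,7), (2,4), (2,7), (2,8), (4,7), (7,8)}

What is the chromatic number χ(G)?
Clique number ω(G) = 4 (lower bound: χ ≥ ω).
The clique on [0, 2, 4, 7] has size 4, forcing χ ≥ 4, and the coloring below uses 4 colors, so χ(G) = 4.
A valid 4-coloring: color 1: [7]; color 2: [2]; color 3: [0, 8]; color 4: [4].

χ(G) = 4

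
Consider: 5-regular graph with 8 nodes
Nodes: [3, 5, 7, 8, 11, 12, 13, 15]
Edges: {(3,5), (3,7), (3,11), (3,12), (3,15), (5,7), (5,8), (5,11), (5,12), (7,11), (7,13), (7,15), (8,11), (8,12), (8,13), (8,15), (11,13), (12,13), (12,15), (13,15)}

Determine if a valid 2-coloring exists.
The clique on vertices [8, 12, 13, 15] has size 4 > 2, so it alone needs 4 colors.

No, G is not 2-colorable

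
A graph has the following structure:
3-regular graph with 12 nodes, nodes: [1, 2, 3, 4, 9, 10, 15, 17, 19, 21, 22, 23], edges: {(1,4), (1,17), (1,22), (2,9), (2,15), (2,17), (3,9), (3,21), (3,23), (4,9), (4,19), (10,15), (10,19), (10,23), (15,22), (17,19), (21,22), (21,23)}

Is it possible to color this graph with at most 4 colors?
A valid 4-coloring: color 1: [1, 2, 3, 19]; color 2: [9, 15, 17, 23]; color 3: [4, 10, 22]; color 4: [21].
(χ(G) = 3 ≤ 4.)

Yes, G is 4-colorable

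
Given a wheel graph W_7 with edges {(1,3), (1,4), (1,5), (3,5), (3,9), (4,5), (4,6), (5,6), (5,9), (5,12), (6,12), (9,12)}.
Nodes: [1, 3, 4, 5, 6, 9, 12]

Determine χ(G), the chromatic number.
Clique number ω(G) = 3 (lower bound: χ ≥ ω).
The clique on [1, 3, 5] has size 3, forcing χ ≥ 3, and the coloring below uses 3 colors, so χ(G) = 3.
A valid 3-coloring: color 1: [5]; color 2: [1, 6, 9]; color 3: [3, 4, 12].

χ(G) = 3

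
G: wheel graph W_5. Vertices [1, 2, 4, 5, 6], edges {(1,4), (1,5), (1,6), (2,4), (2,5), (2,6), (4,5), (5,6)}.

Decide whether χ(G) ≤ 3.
Yes, G is 3-colorable

A valid 3-coloring: color 1: [5]; color 2: [4, 6]; color 3: [1, 2].
(χ(G) = 3 ≤ 3.)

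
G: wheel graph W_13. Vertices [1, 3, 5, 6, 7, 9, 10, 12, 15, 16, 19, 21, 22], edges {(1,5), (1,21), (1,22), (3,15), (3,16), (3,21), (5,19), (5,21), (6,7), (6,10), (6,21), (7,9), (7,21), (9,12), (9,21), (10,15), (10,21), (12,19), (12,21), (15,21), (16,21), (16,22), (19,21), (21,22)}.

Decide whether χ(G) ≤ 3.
A valid 3-coloring: color 1: [21]; color 2: [3, 5, 7, 10, 12, 22]; color 3: [1, 6, 9, 15, 16, 19].
(χ(G) = 3 ≤ 3.)

Yes, G is 3-colorable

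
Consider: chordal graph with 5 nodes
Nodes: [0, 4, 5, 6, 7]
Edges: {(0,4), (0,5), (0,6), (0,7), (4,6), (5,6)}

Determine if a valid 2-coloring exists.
The clique on vertices [0, 4, 6] has size 3 > 2, so it alone needs 3 colors.

No, G is not 2-colorable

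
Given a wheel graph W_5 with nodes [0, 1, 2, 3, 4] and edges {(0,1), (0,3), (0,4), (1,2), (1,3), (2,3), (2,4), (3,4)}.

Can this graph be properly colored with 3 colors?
A valid 3-coloring: color 1: [3]; color 2: [0, 2]; color 3: [1, 4].
(χ(G) = 3 ≤ 3.)

Yes, G is 3-colorable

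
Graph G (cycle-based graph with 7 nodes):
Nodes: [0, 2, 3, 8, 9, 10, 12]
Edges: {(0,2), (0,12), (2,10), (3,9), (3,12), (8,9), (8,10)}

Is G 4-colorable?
A valid 4-coloring: color 1: [0, 3, 10]; color 2: [2, 8, 12]; color 3: [9].
(χ(G) = 3 ≤ 4.)

Yes, G is 4-colorable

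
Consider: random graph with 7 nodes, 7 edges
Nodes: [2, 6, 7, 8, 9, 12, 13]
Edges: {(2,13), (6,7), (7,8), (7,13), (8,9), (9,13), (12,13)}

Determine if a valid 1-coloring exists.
Edge (8,9) forces its endpoints to differ, so 1 color is not enough.

No, G is not 1-colorable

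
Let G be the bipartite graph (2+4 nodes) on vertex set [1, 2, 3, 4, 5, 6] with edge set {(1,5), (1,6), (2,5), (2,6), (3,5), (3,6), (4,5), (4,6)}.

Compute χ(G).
Clique number ω(G) = 2 (lower bound: χ ≥ ω).
The graph is bipartite (no odd cycle), so 2 colors suffice: χ(G) = 2.
A valid 2-coloring: color 1: [5, 6]; color 2: [1, 2, 3, 4].

χ(G) = 2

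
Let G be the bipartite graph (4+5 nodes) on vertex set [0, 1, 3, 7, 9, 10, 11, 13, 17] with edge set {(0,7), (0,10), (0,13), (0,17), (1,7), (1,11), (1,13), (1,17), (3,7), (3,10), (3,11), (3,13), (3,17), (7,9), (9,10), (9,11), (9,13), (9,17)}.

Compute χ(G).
Clique number ω(G) = 2 (lower bound: χ ≥ ω).
The graph is bipartite (no odd cycle), so 2 colors suffice: χ(G) = 2.
A valid 2-coloring: color 1: [0, 1, 3, 9]; color 2: [7, 10, 11, 13, 17].

χ(G) = 2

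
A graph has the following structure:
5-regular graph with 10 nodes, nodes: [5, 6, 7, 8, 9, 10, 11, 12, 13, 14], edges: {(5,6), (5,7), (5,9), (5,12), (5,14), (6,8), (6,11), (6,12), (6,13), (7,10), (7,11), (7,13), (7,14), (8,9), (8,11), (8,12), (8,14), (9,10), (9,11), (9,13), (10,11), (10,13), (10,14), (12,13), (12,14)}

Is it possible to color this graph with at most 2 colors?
The clique on vertices [5, 6, 12] has size 3 > 2, so it alone needs 3 colors.

No, G is not 2-colorable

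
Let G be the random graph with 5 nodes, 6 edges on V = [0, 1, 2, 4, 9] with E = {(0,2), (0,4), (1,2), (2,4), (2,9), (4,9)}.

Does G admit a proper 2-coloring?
The clique on vertices [0, 2, 4] has size 3 > 2, so it alone needs 3 colors.

No, G is not 2-colorable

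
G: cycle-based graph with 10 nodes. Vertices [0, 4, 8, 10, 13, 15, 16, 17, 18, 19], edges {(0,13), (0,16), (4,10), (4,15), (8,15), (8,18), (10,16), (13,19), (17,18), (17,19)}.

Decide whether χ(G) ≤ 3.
Yes, G is 3-colorable

A valid 3-coloring: color 1: [4, 8, 13, 16, 17]; color 2: [0, 10, 15, 18, 19].
(χ(G) = 2 ≤ 3.)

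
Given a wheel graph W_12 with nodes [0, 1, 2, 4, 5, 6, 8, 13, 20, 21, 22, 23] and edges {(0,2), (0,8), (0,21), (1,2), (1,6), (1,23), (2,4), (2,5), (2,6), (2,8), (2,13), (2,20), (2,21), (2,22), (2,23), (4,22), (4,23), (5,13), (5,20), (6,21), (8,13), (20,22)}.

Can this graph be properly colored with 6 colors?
A valid 6-coloring: color 1: [2]; color 2: [0, 6, 13, 20, 23]; color 3: [1, 4, 5, 8, 21]; color 4: [22].
(χ(G) = 4 ≤ 6.)

Yes, G is 6-colorable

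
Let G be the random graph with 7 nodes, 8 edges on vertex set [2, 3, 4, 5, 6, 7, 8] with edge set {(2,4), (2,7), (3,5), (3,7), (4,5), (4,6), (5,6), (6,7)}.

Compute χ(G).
χ(G) = 3

Clique number ω(G) = 3 (lower bound: χ ≥ ω).
The clique on [4, 5, 6] has size 3, forcing χ ≥ 3, and the coloring below uses 3 colors, so χ(G) = 3.
A valid 3-coloring: color 1: [4, 7, 8]; color 2: [2, 3, 6]; color 3: [5].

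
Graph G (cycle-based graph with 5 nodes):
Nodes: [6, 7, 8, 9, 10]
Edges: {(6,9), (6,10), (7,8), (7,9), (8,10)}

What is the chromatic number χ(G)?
Clique number ω(G) = 2 (lower bound: χ ≥ ω).
Odd cycle [10, 6, 9, 7, 8] needs 3 colors (χ ≥ 3).
The coloring below uses 3 colors, so χ(G) = 3.
A valid 3-coloring: color 1: [7, 10]; color 2: [6, 8]; color 3: [9].

χ(G) = 3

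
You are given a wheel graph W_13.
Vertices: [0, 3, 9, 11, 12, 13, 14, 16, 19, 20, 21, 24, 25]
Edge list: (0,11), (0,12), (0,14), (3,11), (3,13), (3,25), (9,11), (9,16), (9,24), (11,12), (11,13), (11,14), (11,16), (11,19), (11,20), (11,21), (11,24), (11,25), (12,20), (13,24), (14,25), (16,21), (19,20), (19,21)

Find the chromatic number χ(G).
Clique number ω(G) = 3 (lower bound: χ ≥ ω).
The clique on [0, 11, 12] has size 3, forcing χ ≥ 3, and the coloring below uses 3 colors, so χ(G) = 3.
A valid 3-coloring: color 1: [11]; color 2: [0, 9, 13, 20, 21, 25]; color 3: [3, 12, 14, 16, 19, 24].

χ(G) = 3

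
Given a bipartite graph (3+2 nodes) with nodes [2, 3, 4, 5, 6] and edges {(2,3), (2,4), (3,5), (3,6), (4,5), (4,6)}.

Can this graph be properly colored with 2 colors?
Yes, G is 2-colorable

A valid 2-coloring: color 1: [3, 4]; color 2: [2, 5, 6].
(χ(G) = 2 ≤ 2.)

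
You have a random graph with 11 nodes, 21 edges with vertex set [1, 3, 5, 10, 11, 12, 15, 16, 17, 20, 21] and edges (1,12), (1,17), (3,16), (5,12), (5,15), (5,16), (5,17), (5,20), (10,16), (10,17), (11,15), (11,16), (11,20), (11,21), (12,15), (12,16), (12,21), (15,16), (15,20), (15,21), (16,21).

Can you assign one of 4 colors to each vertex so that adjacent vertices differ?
A valid 4-coloring: color 1: [16, 17, 20]; color 2: [1, 3, 10, 15]; color 3: [11, 12]; color 4: [5, 21].
(χ(G) = 4 ≤ 4.)

Yes, G is 4-colorable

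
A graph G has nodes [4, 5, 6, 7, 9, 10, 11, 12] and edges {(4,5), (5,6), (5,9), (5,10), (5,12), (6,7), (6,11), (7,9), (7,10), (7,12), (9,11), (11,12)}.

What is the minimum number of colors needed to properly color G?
χ(G) = 2

Clique number ω(G) = 2 (lower bound: χ ≥ ω).
The graph is bipartite (no odd cycle), so 2 colors suffice: χ(G) = 2.
A valid 2-coloring: color 1: [5, 7, 11]; color 2: [4, 6, 9, 10, 12].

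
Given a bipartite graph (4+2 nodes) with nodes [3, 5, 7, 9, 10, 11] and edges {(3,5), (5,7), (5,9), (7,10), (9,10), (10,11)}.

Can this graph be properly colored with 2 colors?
A valid 2-coloring: color 1: [5, 10]; color 2: [3, 7, 9, 11].
(χ(G) = 2 ≤ 2.)

Yes, G is 2-colorable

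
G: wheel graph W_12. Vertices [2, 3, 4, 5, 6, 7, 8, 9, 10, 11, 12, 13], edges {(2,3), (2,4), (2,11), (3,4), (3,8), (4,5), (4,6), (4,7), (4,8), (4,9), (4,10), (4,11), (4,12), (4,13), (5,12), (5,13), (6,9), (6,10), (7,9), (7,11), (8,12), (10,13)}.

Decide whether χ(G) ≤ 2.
The clique on vertices [2, 4, 11] has size 3 > 2, so it alone needs 3 colors.

No, G is not 2-colorable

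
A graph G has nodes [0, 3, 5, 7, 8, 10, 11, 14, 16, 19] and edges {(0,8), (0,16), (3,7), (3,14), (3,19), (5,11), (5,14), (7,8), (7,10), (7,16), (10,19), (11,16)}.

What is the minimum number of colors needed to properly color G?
Clique number ω(G) = 2 (lower bound: χ ≥ ω).
The graph is bipartite (no odd cycle), so 2 colors suffice: χ(G) = 2.
A valid 2-coloring: color 1: [0, 7, 11, 14, 19]; color 2: [3, 5, 8, 10, 16].

χ(G) = 2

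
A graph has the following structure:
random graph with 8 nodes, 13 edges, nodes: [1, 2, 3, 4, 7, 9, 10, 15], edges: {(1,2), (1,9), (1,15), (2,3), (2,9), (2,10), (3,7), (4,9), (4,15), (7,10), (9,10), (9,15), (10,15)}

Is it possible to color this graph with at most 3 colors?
A valid 3-coloring: color 1: [7, 9]; color 2: [2, 15]; color 3: [1, 3, 4, 10].
(χ(G) = 3 ≤ 3.)

Yes, G is 3-colorable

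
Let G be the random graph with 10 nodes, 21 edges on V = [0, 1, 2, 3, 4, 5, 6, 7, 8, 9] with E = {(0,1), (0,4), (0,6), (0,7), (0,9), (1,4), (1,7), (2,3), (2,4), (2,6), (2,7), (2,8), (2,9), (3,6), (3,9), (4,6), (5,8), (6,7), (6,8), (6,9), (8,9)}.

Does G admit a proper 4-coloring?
A valid 4-coloring: color 1: [1, 5, 6]; color 2: [0, 2]; color 3: [4, 7, 9]; color 4: [3, 8].
(χ(G) = 4 ≤ 4.)

Yes, G is 4-colorable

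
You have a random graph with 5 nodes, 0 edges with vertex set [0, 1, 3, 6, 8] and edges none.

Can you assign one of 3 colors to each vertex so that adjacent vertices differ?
Yes, G is 3-colorable

A valid 3-coloring: color 1: [0, 1, 3, 6, 8].
(χ(G) = 1 ≤ 3.)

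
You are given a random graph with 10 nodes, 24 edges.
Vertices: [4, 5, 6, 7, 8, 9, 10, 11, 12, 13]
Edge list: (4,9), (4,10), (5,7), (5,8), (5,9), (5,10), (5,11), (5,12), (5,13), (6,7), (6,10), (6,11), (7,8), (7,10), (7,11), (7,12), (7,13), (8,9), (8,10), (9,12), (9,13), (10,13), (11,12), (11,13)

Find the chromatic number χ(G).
Clique number ω(G) = 4 (lower bound: χ ≥ ω).
The clique on [5, 7, 8, 10] has size 4, forcing χ ≥ 4, and the coloring below uses 4 colors, so χ(G) = 4.
A valid 4-coloring: color 1: [7, 9]; color 2: [4, 5, 6]; color 3: [10, 11]; color 4: [8, 12, 13].

χ(G) = 4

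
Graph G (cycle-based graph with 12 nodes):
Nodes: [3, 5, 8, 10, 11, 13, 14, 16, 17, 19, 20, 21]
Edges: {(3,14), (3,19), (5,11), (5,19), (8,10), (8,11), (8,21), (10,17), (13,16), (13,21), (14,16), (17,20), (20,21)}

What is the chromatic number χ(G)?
Clique number ω(G) = 2 (lower bound: χ ≥ ω).
Odd cycle [10, 17, 20, 21, 8] needs 3 colors (χ ≥ 3).
The coloring below uses 3 colors, so χ(G) = 3.
A valid 3-coloring: color 1: [3, 5, 8, 13, 17]; color 2: [10, 11, 14, 19, 21]; color 3: [16, 20].

χ(G) = 3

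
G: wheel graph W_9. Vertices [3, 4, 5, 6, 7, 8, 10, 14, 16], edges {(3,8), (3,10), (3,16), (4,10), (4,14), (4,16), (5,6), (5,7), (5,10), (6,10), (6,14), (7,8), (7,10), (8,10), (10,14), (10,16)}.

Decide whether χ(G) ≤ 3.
Yes, G is 3-colorable

A valid 3-coloring: color 1: [10]; color 2: [5, 8, 14, 16]; color 3: [3, 4, 6, 7].
(χ(G) = 3 ≤ 3.)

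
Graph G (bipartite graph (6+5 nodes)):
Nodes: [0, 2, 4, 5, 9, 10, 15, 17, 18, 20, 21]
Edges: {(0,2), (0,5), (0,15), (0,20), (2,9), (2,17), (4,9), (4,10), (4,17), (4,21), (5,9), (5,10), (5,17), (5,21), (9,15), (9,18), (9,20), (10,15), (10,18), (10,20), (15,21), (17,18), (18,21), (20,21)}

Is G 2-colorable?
Yes, G is 2-colorable

A valid 2-coloring: color 1: [0, 9, 10, 17, 21]; color 2: [2, 4, 5, 15, 18, 20].
(χ(G) = 2 ≤ 2.)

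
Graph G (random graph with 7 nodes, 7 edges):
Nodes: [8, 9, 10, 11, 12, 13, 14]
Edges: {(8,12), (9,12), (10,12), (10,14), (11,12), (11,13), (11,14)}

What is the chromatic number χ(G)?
χ(G) = 2

Clique number ω(G) = 2 (lower bound: χ ≥ ω).
The graph is bipartite (no odd cycle), so 2 colors suffice: χ(G) = 2.
A valid 2-coloring: color 1: [12, 13, 14]; color 2: [8, 9, 10, 11].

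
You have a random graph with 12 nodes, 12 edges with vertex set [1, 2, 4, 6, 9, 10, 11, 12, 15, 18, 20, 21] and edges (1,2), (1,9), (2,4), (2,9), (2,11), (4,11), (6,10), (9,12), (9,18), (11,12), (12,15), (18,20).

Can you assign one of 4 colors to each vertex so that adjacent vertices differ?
Yes, G is 4-colorable

A valid 4-coloring: color 1: [2, 6, 12, 18, 21]; color 2: [4, 9, 10, 15, 20]; color 3: [1, 11].
(χ(G) = 3 ≤ 4.)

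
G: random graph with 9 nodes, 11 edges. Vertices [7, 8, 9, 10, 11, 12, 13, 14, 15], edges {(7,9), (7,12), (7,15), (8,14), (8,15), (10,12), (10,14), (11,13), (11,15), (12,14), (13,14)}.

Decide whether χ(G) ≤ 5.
A valid 5-coloring: color 1: [7, 11, 14]; color 2: [9, 12, 13, 15]; color 3: [8, 10].
(χ(G) = 3 ≤ 5.)

Yes, G is 5-colorable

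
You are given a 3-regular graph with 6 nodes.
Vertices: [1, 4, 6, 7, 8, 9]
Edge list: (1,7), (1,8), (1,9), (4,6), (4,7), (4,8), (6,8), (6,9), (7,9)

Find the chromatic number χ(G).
χ(G) = 3

Clique number ω(G) = 3 (lower bound: χ ≥ ω).
The clique on [1, 7, 9] has size 3, forcing χ ≥ 3, and the coloring below uses 3 colors, so χ(G) = 3.
A valid 3-coloring: color 1: [6, 7]; color 2: [8, 9]; color 3: [1, 4].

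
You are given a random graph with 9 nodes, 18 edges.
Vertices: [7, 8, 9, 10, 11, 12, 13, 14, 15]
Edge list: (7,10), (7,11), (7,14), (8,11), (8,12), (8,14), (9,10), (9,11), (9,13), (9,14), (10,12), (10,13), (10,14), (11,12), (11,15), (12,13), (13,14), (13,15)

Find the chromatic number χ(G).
χ(G) = 4

Clique number ω(G) = 4 (lower bound: χ ≥ ω).
The clique on [9, 10, 13, 14] has size 4, forcing χ ≥ 4, and the coloring below uses 4 colors, so χ(G) = 4.
A valid 4-coloring: color 1: [10, 11]; color 2: [12, 14, 15]; color 3: [7, 8, 13]; color 4: [9].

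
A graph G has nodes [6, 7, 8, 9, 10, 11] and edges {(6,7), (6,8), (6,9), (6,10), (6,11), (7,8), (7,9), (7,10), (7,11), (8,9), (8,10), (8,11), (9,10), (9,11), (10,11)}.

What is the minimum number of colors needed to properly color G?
Clique number ω(G) = 6 (lower bound: χ ≥ ω).
The clique on [6, 7, 8, 9, 10, 11] has size 6, forcing χ ≥ 6, and the coloring below uses 6 colors, so χ(G) = 6.
A valid 6-coloring: color 1: [6]; color 2: [10]; color 3: [9]; color 4: [8]; color 5: [7]; color 6: [11].

χ(G) = 6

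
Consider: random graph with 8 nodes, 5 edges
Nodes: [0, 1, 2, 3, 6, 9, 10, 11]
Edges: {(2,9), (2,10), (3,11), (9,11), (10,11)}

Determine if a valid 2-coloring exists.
Yes, G is 2-colorable

A valid 2-coloring: color 1: [0, 1, 2, 6, 11]; color 2: [3, 9, 10].
(χ(G) = 2 ≤ 2.)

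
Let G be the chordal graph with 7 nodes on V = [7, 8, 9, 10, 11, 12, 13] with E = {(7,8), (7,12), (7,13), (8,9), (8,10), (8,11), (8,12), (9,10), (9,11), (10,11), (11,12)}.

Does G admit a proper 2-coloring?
The clique on vertices [8, 9, 10, 11] has size 4 > 2, so it alone needs 4 colors.

No, G is not 2-colorable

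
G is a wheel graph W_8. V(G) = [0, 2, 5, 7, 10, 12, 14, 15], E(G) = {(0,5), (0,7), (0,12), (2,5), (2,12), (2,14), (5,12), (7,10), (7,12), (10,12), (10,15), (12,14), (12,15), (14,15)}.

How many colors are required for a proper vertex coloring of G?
χ(G) = 4

Clique number ω(G) = 3 (lower bound: χ ≥ ω).
Odd cycle [7, 0, 5, 2, 14, 15, 10] needs 3 colors (χ ≥ 3).
Vertex 12 is adjacent to every vertex of [0, 2, 5, 7, 10, 14, 15], which already need 3 colors among themselves, so 12 needs a new color (χ ≥ 4).
The coloring below uses 4 colors, so χ(G) = 4.
A valid 4-coloring: color 1: [12]; color 2: [5, 7, 15]; color 3: [0, 2, 10]; color 4: [14].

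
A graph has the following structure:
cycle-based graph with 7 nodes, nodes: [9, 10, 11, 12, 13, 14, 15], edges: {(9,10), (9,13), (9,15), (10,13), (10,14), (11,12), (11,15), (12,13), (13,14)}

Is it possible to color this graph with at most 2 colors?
No, G is not 2-colorable

The clique on vertices [9, 10, 13] has size 3 > 2, so it alone needs 3 colors.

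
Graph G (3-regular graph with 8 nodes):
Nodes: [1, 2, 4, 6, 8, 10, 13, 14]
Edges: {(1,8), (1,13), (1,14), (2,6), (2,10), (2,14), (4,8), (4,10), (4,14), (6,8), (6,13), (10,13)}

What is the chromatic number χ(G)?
χ(G) = 3

Clique number ω(G) = 2 (lower bound: χ ≥ ω).
Odd cycle [1, 14, 2, 10, 13] needs 3 colors (χ ≥ 3).
The coloring below uses 3 colors, so χ(G) = 3.
A valid 3-coloring: color 1: [6, 10, 14]; color 2: [1, 2, 4]; color 3: [8, 13].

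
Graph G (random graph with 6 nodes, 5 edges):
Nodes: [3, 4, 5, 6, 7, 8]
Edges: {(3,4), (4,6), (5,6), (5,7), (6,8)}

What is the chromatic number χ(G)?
Clique number ω(G) = 2 (lower bound: χ ≥ ω).
The graph is bipartite (no odd cycle), so 2 colors suffice: χ(G) = 2.
A valid 2-coloring: color 1: [3, 6, 7]; color 2: [4, 5, 8].

χ(G) = 2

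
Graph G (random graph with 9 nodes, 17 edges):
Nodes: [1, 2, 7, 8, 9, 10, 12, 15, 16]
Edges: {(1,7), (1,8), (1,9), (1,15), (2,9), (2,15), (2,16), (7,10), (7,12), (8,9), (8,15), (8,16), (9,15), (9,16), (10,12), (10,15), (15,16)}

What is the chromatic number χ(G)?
Clique number ω(G) = 4 (lower bound: χ ≥ ω).
The clique on [8, 9, 15, 16] has size 4, forcing χ ≥ 4, and the coloring below uses 4 colors, so χ(G) = 4.
A valid 4-coloring: color 1: [7, 15]; color 2: [9, 12]; color 3: [1, 10, 16]; color 4: [2, 8].

χ(G) = 4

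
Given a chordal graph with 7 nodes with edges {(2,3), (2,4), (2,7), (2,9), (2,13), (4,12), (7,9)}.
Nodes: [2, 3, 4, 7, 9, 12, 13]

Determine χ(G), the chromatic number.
Clique number ω(G) = 3 (lower bound: χ ≥ ω).
The clique on [2, 7, 9] has size 3, forcing χ ≥ 3, and the coloring below uses 3 colors, so χ(G) = 3.
A valid 3-coloring: color 1: [2, 12]; color 2: [3, 4, 9, 13]; color 3: [7].

χ(G) = 3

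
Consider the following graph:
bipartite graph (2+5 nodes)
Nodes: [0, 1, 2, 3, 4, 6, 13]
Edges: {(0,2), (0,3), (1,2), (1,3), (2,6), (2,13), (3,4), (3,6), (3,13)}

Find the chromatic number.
Clique number ω(G) = 2 (lower bound: χ ≥ ω).
The graph is bipartite (no odd cycle), so 2 colors suffice: χ(G) = 2.
A valid 2-coloring: color 1: [2, 3]; color 2: [0, 1, 4, 6, 13].

χ(G) = 2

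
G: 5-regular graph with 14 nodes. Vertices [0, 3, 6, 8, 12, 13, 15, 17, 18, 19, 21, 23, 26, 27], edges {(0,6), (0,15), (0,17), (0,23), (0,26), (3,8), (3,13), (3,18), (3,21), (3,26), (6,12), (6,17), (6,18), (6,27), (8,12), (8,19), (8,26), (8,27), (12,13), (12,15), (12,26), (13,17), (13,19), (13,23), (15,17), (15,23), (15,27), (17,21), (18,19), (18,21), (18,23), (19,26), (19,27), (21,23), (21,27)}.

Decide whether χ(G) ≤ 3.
Suppose a proper 3-coloring c exists. The clique [0, 6, 17] takes 3 distinct colors; by symmetry let c(0) = 1, c(6) = 2, c(17) = 3.
- Vertex 15: neighbors [0, 17] already have colors [1, 3] ⇒ c(15) = 2.
- Vertex 23: neighbors [0, 15] already have colors [1, 2] ⇒ c(23) = 3.
- Vertex 18: neighbors [6, 23] already have colors [2, 3] ⇒ c(18) = 1.
- Vertex 21: neighbors [18, 17] already have colors [1, 3] ⇒ c(21) = 2.
- Vertex 3: neighbors [18, 21] already have colors [1, 2] ⇒ c(3) = 3.
- Vertex 26: neighbors [0, 3] already have colors [1, 3] ⇒ c(26) = 2.
- Vertex 8: neighbors [26, 3] already have colors [2, 3] ⇒ c(8) = 1.
- Vertex 19: neighbors [8, 26] already have colors [1, 2] ⇒ c(19) = 3.
- Vertex 27: neighbors [8, 6, 19] already have colors [1, 2, 3] — all 3 colors blocked. Contradiction.
The forced assignments end in a contradiction, so G has no proper 3-coloring (χ ≥ 4).

No, G is not 3-colorable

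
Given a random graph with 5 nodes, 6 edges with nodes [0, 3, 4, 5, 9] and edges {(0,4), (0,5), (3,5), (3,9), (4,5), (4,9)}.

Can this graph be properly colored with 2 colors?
No, G is not 2-colorable

The clique on vertices [0, 4, 5] has size 3 > 2, so it alone needs 3 colors.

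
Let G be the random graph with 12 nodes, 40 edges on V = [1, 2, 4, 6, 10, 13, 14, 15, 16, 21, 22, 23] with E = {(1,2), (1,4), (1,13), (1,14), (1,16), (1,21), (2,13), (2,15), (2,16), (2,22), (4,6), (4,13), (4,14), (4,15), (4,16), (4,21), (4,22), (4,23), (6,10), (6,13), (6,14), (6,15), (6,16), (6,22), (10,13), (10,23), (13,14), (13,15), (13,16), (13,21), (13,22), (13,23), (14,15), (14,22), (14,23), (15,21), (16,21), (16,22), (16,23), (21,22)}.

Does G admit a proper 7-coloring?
A valid 7-coloring: color 1: [13]; color 2: [2, 4, 10]; color 3: [14, 16]; color 4: [1, 15, 22, 23]; color 5: [6, 21].
(χ(G) = 5 ≤ 7.)

Yes, G is 7-colorable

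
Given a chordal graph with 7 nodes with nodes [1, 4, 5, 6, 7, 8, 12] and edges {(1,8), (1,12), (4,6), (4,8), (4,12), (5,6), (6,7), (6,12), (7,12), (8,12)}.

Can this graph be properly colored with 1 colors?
No, G is not 1-colorable

The clique on vertices [1, 8, 12] has size 3 > 1, so it alone needs 3 colors.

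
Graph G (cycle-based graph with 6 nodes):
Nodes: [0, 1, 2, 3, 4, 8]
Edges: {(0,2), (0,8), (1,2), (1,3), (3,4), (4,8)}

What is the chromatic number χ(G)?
Clique number ω(G) = 2 (lower bound: χ ≥ ω).
The graph is bipartite (no odd cycle), so 2 colors suffice: χ(G) = 2.
A valid 2-coloring: color 1: [2, 3, 8]; color 2: [0, 1, 4].

χ(G) = 2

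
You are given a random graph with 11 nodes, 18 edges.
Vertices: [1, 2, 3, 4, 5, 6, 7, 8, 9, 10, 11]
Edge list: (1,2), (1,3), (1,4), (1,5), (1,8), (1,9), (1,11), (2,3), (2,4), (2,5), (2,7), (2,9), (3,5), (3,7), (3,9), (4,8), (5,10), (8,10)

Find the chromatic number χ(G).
Clique number ω(G) = 4 (lower bound: χ ≥ ω).
The clique on [1, 2, 3, 9] has size 4, forcing χ ≥ 4, and the coloring below uses 4 colors, so χ(G) = 4.
A valid 4-coloring: color 1: [1, 6, 7, 10]; color 2: [2, 8, 11]; color 3: [3, 4]; color 4: [5, 9].

χ(G) = 4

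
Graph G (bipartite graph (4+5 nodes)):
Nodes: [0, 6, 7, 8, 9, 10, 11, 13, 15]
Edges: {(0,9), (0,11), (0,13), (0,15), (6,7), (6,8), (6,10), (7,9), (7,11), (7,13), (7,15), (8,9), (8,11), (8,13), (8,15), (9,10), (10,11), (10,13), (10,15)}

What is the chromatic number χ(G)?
Clique number ω(G) = 2 (lower bound: χ ≥ ω).
The graph is bipartite (no odd cycle), so 2 colors suffice: χ(G) = 2.
A valid 2-coloring: color 1: [0, 7, 8, 10]; color 2: [6, 9, 11, 13, 15].

χ(G) = 2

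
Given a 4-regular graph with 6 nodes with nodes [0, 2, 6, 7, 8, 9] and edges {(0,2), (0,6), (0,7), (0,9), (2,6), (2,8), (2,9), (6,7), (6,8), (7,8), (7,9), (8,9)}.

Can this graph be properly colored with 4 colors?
Yes, G is 4-colorable

A valid 4-coloring: color 1: [0, 8]; color 2: [2, 7]; color 3: [6, 9].
(χ(G) = 3 ≤ 4.)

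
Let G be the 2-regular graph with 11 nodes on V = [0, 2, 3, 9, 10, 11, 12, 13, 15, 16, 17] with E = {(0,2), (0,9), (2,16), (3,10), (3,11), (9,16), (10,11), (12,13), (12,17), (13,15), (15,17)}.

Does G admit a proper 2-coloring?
The clique on vertices [3, 10, 11] has size 3 > 2, so it alone needs 3 colors.

No, G is not 2-colorable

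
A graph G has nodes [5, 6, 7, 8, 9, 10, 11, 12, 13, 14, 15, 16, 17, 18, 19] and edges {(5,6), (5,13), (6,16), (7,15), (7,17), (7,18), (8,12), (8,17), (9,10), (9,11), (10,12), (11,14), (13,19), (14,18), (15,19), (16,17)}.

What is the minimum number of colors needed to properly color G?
Clique number ω(G) = 2 (lower bound: χ ≥ ω).
Odd cycle [10, 9, 11, 14, 18, 7, 17, 8, 12] needs 3 colors (χ ≥ 3).
The coloring below uses 3 colors, so χ(G) = 3.
A valid 3-coloring: color 1: [5, 7, 8, 10, 11, 16, 19]; color 2: [6, 9, 12, 13, 14, 15, 17]; color 3: [18].

χ(G) = 3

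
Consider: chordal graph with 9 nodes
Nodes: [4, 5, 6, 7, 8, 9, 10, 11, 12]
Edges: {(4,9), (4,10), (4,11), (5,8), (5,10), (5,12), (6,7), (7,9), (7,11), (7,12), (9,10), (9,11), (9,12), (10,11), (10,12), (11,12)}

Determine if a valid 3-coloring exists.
No, G is not 3-colorable

The clique on vertices [4, 9, 10, 11] has size 4 > 3, so it alone needs 4 colors.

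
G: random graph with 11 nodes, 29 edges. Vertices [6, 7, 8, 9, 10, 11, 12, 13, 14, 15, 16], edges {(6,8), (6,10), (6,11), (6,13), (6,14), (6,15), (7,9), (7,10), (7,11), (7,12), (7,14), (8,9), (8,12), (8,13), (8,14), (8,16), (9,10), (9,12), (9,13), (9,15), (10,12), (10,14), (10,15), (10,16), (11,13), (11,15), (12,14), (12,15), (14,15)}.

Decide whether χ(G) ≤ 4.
Yes, G is 4-colorable

A valid 4-coloring: color 1: [10, 13]; color 2: [9, 11, 14, 16]; color 3: [7, 8, 15]; color 4: [6, 12].
(χ(G) = 4 ≤ 4.)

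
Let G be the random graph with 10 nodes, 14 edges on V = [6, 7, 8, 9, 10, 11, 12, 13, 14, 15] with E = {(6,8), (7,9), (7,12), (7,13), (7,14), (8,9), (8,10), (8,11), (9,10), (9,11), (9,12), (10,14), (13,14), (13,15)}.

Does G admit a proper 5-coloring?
A valid 5-coloring: color 1: [6, 9, 14, 15]; color 2: [7, 8]; color 3: [10, 11, 12, 13].
(χ(G) = 3 ≤ 5.)

Yes, G is 5-colorable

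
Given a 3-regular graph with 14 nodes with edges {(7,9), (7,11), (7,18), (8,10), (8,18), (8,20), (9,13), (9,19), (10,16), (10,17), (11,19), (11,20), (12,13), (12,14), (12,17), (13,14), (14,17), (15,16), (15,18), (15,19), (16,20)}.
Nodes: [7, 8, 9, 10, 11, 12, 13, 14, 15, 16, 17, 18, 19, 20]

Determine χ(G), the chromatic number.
χ(G) = 3

Clique number ω(G) = 3 (lower bound: χ ≥ ω).
The clique on [12, 14, 17] has size 3, forcing χ ≥ 3, and the coloring below uses 3 colors, so χ(G) = 3.
A valid 3-coloring: color 1: [8, 11, 13, 15, 17]; color 2: [7, 12, 16, 19]; color 3: [9, 10, 14, 18, 20].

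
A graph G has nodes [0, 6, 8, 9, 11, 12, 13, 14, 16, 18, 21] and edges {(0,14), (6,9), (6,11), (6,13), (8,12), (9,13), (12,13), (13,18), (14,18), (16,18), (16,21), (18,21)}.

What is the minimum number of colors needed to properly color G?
Clique number ω(G) = 3 (lower bound: χ ≥ ω).
The clique on [6, 9, 13] has size 3, forcing χ ≥ 3, and the coloring below uses 3 colors, so χ(G) = 3.
A valid 3-coloring: color 1: [8, 11, 13, 14, 21]; color 2: [0, 6, 12, 18]; color 3: [9, 16].

χ(G) = 3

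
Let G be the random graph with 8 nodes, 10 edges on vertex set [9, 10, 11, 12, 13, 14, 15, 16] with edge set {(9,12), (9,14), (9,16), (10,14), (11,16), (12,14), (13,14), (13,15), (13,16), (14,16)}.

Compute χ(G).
Clique number ω(G) = 3 (lower bound: χ ≥ ω).
The clique on [9, 14, 16] has size 3, forcing χ ≥ 3, and the coloring below uses 3 colors, so χ(G) = 3.
A valid 3-coloring: color 1: [11, 14, 15]; color 2: [10, 12, 16]; color 3: [9, 13].

χ(G) = 3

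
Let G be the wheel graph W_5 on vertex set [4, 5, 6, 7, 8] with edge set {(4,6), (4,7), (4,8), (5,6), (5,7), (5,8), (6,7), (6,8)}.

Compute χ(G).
χ(G) = 3

Clique number ω(G) = 3 (lower bound: χ ≥ ω).
The clique on [4, 6, 8] has size 3, forcing χ ≥ 3, and the coloring below uses 3 colors, so χ(G) = 3.
A valid 3-coloring: color 1: [6]; color 2: [4, 5]; color 3: [7, 8].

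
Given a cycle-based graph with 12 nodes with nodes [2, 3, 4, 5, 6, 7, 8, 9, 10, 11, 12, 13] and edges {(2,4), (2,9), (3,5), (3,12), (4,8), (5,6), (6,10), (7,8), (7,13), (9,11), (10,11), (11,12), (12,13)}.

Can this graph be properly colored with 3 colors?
Yes, G is 3-colorable

A valid 3-coloring: color 1: [4, 5, 7, 9, 10, 12]; color 2: [2, 3, 6, 8, 11, 13].
(χ(G) = 2 ≤ 3.)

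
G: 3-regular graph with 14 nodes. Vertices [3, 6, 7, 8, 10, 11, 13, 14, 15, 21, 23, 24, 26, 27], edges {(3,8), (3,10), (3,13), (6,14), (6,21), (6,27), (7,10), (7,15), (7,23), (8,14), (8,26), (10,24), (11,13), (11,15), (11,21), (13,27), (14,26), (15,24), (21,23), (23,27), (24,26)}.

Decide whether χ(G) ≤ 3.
A valid 3-coloring: color 1: [6, 8, 11, 23, 24]; color 2: [10, 13, 15, 21, 26]; color 3: [3, 7, 14, 27].
(χ(G) = 3 ≤ 3.)

Yes, G is 3-colorable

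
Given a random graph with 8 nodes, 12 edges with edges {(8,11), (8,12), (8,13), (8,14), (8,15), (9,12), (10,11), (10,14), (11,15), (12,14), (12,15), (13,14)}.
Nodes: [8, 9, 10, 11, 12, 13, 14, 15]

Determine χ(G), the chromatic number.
χ(G) = 3

Clique number ω(G) = 3 (lower bound: χ ≥ ω).
The clique on [8, 11, 15] has size 3, forcing χ ≥ 3, and the coloring below uses 3 colors, so χ(G) = 3.
A valid 3-coloring: color 1: [8, 9, 10]; color 2: [11, 12, 13]; color 3: [14, 15].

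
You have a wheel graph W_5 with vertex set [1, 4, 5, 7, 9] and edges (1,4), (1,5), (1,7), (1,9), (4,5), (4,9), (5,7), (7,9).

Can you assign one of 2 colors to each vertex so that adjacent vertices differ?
The clique on vertices [1, 4, 9] has size 3 > 2, so it alone needs 3 colors.

No, G is not 2-colorable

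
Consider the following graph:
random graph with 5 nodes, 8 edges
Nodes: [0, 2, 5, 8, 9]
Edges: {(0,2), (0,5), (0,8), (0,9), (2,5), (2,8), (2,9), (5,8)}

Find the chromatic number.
χ(G) = 4

Clique number ω(G) = 4 (lower bound: χ ≥ ω).
The clique on [0, 2, 5, 8] has size 4, forcing χ ≥ 4, and the coloring below uses 4 colors, so χ(G) = 4.
A valid 4-coloring: color 1: [2]; color 2: [0]; color 3: [5, 9]; color 4: [8].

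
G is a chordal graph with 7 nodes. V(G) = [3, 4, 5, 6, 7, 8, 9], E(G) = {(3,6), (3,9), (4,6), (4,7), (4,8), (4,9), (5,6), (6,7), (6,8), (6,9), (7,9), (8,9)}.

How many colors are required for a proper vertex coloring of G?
χ(G) = 4

Clique number ω(G) = 4 (lower bound: χ ≥ ω).
The clique on [4, 6, 8, 9] has size 4, forcing χ ≥ 4, and the coloring below uses 4 colors, so χ(G) = 4.
A valid 4-coloring: color 1: [6]; color 2: [5, 9]; color 3: [3, 4]; color 4: [7, 8].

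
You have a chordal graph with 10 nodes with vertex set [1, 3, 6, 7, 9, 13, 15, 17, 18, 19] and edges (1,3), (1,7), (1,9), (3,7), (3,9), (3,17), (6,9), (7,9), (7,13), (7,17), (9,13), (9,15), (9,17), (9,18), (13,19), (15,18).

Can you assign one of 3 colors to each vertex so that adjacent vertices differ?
No, G is not 3-colorable

The clique on vertices [1, 3, 7, 9] has size 4 > 3, so it alone needs 4 colors.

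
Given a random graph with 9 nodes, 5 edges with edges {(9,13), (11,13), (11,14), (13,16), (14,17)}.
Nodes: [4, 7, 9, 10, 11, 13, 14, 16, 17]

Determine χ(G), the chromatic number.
Clique number ω(G) = 2 (lower bound: χ ≥ ω).
The graph is bipartite (no odd cycle), so 2 colors suffice: χ(G) = 2.
A valid 2-coloring: color 1: [4, 7, 10, 13, 14]; color 2: [9, 11, 16, 17].

χ(G) = 2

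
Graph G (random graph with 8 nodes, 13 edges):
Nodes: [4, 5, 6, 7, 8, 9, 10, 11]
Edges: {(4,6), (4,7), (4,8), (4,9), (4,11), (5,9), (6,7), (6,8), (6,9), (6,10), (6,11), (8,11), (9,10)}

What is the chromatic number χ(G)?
Clique number ω(G) = 4 (lower bound: χ ≥ ω).
The clique on [4, 6, 8, 11] has size 4, forcing χ ≥ 4, and the coloring below uses 4 colors, so χ(G) = 4.
A valid 4-coloring: color 1: [5, 6]; color 2: [4, 10]; color 3: [7, 8, 9]; color 4: [11].

χ(G) = 4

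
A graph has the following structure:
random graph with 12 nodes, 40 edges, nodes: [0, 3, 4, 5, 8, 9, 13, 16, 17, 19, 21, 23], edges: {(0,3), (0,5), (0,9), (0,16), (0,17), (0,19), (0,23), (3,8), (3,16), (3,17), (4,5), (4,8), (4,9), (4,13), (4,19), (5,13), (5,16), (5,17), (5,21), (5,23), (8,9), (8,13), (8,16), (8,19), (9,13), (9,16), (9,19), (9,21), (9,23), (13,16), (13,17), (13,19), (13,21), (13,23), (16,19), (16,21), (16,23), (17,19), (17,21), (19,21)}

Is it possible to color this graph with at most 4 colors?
The clique on vertices [8, 9, 13, 16, 19] has size 5 > 4, so it alone needs 5 colors.

No, G is not 4-colorable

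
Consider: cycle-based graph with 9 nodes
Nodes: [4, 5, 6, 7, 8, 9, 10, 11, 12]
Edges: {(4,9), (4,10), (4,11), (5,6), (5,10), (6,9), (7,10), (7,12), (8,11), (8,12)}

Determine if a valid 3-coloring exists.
A valid 3-coloring: color 1: [9, 10, 11, 12]; color 2: [4, 6, 7, 8]; color 3: [5].
(χ(G) = 3 ≤ 3.)

Yes, G is 3-colorable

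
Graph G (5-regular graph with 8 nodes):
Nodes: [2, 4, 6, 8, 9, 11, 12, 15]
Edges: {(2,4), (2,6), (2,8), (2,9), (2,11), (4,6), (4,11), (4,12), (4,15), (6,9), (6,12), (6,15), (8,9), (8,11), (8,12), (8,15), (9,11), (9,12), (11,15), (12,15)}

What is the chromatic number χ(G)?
Clique number ω(G) = 4 (lower bound: χ ≥ ω).
The clique on [2, 8, 9, 11] has size 4, forcing χ ≥ 4, and the coloring below uses 4 colors, so χ(G) = 4.
A valid 4-coloring: color 1: [9, 15]; color 2: [6, 11]; color 3: [4, 8]; color 4: [2, 12].

χ(G) = 4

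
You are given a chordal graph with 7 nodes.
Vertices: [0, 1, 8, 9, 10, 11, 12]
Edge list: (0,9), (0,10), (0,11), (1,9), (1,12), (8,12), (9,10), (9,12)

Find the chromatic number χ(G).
χ(G) = 3

Clique number ω(G) = 3 (lower bound: χ ≥ ω).
The clique on [0, 9, 10] has size 3, forcing χ ≥ 3, and the coloring below uses 3 colors, so χ(G) = 3.
A valid 3-coloring: color 1: [8, 9, 11]; color 2: [0, 12]; color 3: [1, 10].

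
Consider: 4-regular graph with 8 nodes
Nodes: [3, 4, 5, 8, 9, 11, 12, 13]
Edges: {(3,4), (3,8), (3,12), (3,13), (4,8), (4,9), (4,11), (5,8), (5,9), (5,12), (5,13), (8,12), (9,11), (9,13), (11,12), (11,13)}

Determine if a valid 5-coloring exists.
Yes, G is 5-colorable

A valid 5-coloring: color 1: [3, 5, 11]; color 2: [4, 12, 13]; color 3: [8, 9].
(χ(G) = 3 ≤ 5.)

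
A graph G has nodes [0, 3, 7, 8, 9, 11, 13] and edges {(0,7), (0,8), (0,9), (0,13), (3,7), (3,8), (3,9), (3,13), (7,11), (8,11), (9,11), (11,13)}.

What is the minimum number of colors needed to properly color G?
χ(G) = 2

Clique number ω(G) = 2 (lower bound: χ ≥ ω).
The graph is bipartite (no odd cycle), so 2 colors suffice: χ(G) = 2.
A valid 2-coloring: color 1: [0, 3, 11]; color 2: [7, 8, 9, 13].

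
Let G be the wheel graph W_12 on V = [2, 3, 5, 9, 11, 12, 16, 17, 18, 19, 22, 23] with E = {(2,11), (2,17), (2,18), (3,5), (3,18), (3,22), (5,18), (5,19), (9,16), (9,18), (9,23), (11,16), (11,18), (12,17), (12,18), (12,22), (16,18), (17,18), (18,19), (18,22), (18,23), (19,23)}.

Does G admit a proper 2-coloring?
No, G is not 2-colorable

The clique on vertices [2, 17, 18] has size 3 > 2, so it alone needs 3 colors.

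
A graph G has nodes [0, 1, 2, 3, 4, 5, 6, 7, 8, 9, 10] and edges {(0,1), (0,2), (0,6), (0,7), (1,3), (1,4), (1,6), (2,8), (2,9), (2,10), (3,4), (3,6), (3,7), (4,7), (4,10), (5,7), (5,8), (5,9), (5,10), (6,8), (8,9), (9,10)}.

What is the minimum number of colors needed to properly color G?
Clique number ω(G) = 3 (lower bound: χ ≥ ω).
The clique on [0, 1, 6] has size 3, forcing χ ≥ 3, and the coloring below uses 3 colors, so χ(G) = 3.
A valid 3-coloring: color 1: [0, 3, 9]; color 2: [2, 4, 5, 6]; color 3: [1, 7, 8, 10].

χ(G) = 3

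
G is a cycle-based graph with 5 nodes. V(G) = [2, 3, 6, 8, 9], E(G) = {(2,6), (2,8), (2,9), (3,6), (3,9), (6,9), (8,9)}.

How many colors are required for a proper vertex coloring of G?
Clique number ω(G) = 3 (lower bound: χ ≥ ω).
The clique on [2, 8, 9] has size 3, forcing χ ≥ 3, and the coloring below uses 3 colors, so χ(G) = 3.
A valid 3-coloring: color 1: [9]; color 2: [6, 8]; color 3: [2, 3].

χ(G) = 3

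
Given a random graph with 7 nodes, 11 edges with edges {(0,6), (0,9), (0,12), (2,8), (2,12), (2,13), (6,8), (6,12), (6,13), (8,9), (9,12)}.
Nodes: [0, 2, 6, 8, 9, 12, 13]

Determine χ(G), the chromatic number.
χ(G) = 3

Clique number ω(G) = 3 (lower bound: χ ≥ ω).
The clique on [0, 9, 12] has size 3, forcing χ ≥ 3, and the coloring below uses 3 colors, so χ(G) = 3.
A valid 3-coloring: color 1: [2, 6, 9]; color 2: [8, 12, 13]; color 3: [0].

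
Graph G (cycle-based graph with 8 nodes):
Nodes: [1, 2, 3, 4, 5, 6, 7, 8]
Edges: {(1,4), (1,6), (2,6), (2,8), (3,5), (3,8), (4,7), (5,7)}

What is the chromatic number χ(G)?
Clique number ω(G) = 2 (lower bound: χ ≥ ω).
The graph is bipartite (no odd cycle), so 2 colors suffice: χ(G) = 2.
A valid 2-coloring: color 1: [4, 5, 6, 8]; color 2: [1, 2, 3, 7].

χ(G) = 2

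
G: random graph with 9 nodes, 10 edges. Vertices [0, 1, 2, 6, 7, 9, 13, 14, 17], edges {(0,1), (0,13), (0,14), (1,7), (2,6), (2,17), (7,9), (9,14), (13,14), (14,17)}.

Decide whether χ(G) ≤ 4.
A valid 4-coloring: color 1: [1, 2, 14]; color 2: [0, 6, 7, 17]; color 3: [9, 13].
(χ(G) = 3 ≤ 4.)

Yes, G is 4-colorable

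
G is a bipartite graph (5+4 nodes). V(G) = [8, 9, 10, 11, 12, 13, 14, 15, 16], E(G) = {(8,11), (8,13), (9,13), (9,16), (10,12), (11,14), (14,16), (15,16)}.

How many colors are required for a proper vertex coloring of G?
Clique number ω(G) = 2 (lower bound: χ ≥ ω).
The graph is bipartite (no odd cycle), so 2 colors suffice: χ(G) = 2.
A valid 2-coloring: color 1: [11, 12, 13, 16]; color 2: [8, 9, 10, 14, 15].

χ(G) = 2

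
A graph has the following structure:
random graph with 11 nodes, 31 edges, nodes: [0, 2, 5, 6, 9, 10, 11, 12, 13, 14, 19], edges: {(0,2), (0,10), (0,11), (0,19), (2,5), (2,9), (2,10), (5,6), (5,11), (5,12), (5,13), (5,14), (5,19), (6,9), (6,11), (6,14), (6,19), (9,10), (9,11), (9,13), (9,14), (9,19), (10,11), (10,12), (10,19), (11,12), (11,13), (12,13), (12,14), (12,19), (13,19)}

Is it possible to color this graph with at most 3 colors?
The clique on vertices [5, 12, 13, 19] has size 4 > 3, so it alone needs 4 colors.

No, G is not 3-colorable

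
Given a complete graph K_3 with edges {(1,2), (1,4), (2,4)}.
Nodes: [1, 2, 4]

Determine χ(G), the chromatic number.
χ(G) = 3

Clique number ω(G) = 3 (lower bound: χ ≥ ω).
The clique on [1, 2, 4] has size 3, forcing χ ≥ 3, and the coloring below uses 3 colors, so χ(G) = 3.
A valid 3-coloring: color 1: [2]; color 2: [1]; color 3: [4].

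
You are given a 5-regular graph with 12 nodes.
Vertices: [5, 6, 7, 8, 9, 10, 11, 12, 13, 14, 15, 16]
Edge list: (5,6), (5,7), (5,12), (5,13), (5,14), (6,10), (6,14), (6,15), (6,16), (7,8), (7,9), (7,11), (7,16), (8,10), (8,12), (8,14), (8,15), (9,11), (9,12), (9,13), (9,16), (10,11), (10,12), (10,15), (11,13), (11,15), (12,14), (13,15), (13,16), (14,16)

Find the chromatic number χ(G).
χ(G) = 4

Clique number ω(G) = 3 (lower bound: χ ≥ ω).
Suppose a proper 3-coloring c exists. The clique [5, 6, 14] takes 3 distinct colors; by symmetry let c(5) = 1, c(6) = 2, c(14) = 3.
- Vertex 12: neighbors [5, 14] already have colors [1, 3] ⇒ c(12) = 2.
- Vertex 8: neighbors [12, 14] already have colors [2, 3] ⇒ c(8) = 1.
- Vertex 15: neighbors [8, 6] already have colors [1, 2] ⇒ c(15) = 3.
- Vertex 10: neighbors [8, 6, 15] already have colors [1, 2, 3] — all 3 colors blocked. Contradiction.
The forced assignments end in a contradiction, so G has no proper 3-coloring (χ ≥ 4).
The coloring below uses 4 colors, so χ(G) = 4.
A valid 4-coloring: color 1: [5, 8, 11, 16]; color 2: [9, 10, 14]; color 3: [7, 12, 15]; color 4: [6, 13].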